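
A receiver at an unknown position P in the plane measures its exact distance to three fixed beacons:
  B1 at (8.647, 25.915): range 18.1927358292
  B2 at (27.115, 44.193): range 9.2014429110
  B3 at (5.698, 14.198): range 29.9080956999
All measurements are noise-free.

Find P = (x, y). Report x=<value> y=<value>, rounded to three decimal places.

x=18.386 y=41.281

eq1: (x − 8.647)² + (y − 25.915)² = 18.1927358292²
eq2: (x − 27.115)² + (y − 44.193)² = 9.2014429110²
eq3: (x − 5.698)² + (y − 14.198)² = 29.9080956999²
eq3−eq1, eq3−eq2 (x²,y² cancel):
  5.898·x + 23.434·y = 1075.825977
  42.834·x + 59.990·y = 3264.021703
det = 5.898·59.990 − 23.434·42.834 = -649.950936
x = (1075.825977·59.990 − 23.434·3264.021703) / -649.950936 = 18.386440
y = (5.898·3264.021703 − 1075.825977·42.834) / -649.950936 = 41.281162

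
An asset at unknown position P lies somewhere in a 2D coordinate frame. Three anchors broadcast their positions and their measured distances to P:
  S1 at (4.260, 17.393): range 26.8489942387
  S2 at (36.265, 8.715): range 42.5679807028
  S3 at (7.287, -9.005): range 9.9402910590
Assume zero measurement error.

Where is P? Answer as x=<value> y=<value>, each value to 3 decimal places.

eq1: (x − 4.260)² + (y − 17.393)² = 26.8489942387²
eq2: (x − 36.265)² + (y − 8.715)² = 42.5679807028²
eq3: (x − 7.287)² + (y + 9.005)² = 9.9402910590²
eq3−eq2, eq3−eq1 (x²,y² cancel):
  57.956·x + 35.440·y = -456.312539
  -6.054·x + 52.796·y = -435.585450
det = 57.956·52.796 − 35.440·-6.054 = 3274.398736
x = (-456.312539·52.796 − 35.440·-435.585450) / 3274.398736 = -2.643028
y = (57.956·-435.585450 − -456.312539·-6.054) / 3274.398736 = -8.553420

x=-2.643 y=-8.553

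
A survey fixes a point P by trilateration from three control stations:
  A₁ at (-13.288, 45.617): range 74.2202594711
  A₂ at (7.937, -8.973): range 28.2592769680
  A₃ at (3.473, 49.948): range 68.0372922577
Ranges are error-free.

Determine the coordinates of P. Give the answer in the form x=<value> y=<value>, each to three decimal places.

eq1: (x + 13.288)² + (y − 45.617)² = 74.2202594711²
eq2: (x − 7.937)² + (y + 8.973)² = 28.2592769680²
eq3: (x − 3.473)² + (y − 49.948)² = 68.0372922577²
eq3−eq1, eq3−eq2 (x²,y² cancel):
  -33.522·x − 8.662·y = -1128.956578
  8.928·x − 117.842·y = 1467.132668
det = -33.522·-117.842 − -8.662·8.928 = 4027.633860
x = (-1128.956578·-117.842 − -8.662·1467.132668) / 4027.633860 = 36.186706
y = (-33.522·1467.132668 − -1128.956578·8.928) / 4027.633860 = -9.708404

x=36.187 y=-9.708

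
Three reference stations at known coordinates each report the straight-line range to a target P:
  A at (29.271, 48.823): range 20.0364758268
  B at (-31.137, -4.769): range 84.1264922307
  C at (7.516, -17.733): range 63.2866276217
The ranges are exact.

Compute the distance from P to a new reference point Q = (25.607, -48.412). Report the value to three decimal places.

84.760

eq1: (x − 29.271)² + (y − 48.823)² = 20.0364758268²
eq2: (x + 31.137)² + (y + 4.769)² = 84.1264922307²
eq3: (x − 7.516)² + (y + 17.733)² = 63.2866276217²
eq2−eq3, eq2−eq1 (x²,y² cancel):
  77.306·x − 25.928·y = 2450.762874
  120.816·x + 107.184·y = 8924.026971
det = 77.306·107.184 − -25.928·120.816 = 11418.483552
x = (2450.762874·107.184 − -25.928·8924.026971) / 11418.483552 = 43.268858
y = (77.306·8924.026971 − 2450.762874·120.816) / 11418.483552 = 34.487019
|P − Q| = √((43.268858 − 25.607)² + (34.487019 − -48.412)²) = 84.759593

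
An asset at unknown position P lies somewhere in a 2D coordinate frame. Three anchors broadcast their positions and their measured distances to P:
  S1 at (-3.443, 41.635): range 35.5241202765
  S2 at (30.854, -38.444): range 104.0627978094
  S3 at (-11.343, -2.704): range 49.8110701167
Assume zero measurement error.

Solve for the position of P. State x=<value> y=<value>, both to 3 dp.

x=-38.855 y=38.820

eq1: (x + 3.443)² + (y − 41.635)² = 35.5241202765²
eq2: (x − 30.854)² + (y + 38.444)² = 104.0627978094²
eq3: (x + 11.343)² + (y + 2.704)² = 49.8110701167²
eq1−eq3, eq1−eq2 (x²,y² cancel):
  -15.800·x − 88.678·y = -2828.531794
  68.594·x − 160.158·y = -8882.519788
det = -15.800·-160.158 − -88.678·68.594 = 8613.275132
x = (-2828.531794·-160.158 − -88.678·-8882.519788) / 8613.275132 = -38.855382
y = (-15.800·-8882.519788 − -2828.531794·68.594) / 8613.275132 = 38.819626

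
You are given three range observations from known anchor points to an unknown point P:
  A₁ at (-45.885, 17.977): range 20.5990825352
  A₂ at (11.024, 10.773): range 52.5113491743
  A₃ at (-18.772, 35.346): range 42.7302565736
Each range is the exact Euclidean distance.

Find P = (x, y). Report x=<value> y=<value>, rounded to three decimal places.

eq1: (x + 45.885)² + (y − 17.977)² = 20.5990825352²
eq2: (x − 11.024)² + (y − 10.773)² = 52.5113491743²
eq3: (x + 18.772)² + (y − 35.346)² = 42.7302565736²
eq2−eq3, eq2−eq1 (x²,y² cancel):
  -59.592·x + 49.146·y = 2295.708560
  -113.818·x + 14.408·y = 4524.139240
det = -59.592·14.408 − 49.146·-113.818 = 4735.097892
x = (2295.708560·14.408 − 49.146·4524.139240) / 4735.097892 = -39.971038
y = (-59.592·4524.139240 − 2295.708560·-113.818) / 4735.097892 = -1.754884

x=-39.971 y=-1.755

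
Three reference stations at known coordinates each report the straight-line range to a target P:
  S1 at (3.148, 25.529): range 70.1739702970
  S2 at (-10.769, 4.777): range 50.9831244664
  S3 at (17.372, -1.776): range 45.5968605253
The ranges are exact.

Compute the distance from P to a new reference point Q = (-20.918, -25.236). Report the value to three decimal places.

eq1: (x − 3.148)² + (y − 25.529)² = 70.1739702970²
eq2: (x + 10.769)² + (y − 4.777)² = 50.9831244664²
eq3: (x − 17.372)² + (y + 1.776)² = 45.5968605253²
eq1−eq2, eq1−eq3 (x²,y² cancel):
  -27.834·x − 41.504·y = 1802.258472
  28.448·x − 54.610·y = 2488.613232
det = -27.834·-54.610 − -41.504·28.448 = 2700.720532
x = (1802.258472·-54.610 − -41.504·2488.613232) / 2700.720532 = 1.801767
y = (-27.834·2488.613232 − 1802.258472·28.448) / 2700.720532 = -44.632056
|P − Q| = √((1.801767 − -20.918)² + (-44.632056 − -25.236)²) = 29.872978

29.873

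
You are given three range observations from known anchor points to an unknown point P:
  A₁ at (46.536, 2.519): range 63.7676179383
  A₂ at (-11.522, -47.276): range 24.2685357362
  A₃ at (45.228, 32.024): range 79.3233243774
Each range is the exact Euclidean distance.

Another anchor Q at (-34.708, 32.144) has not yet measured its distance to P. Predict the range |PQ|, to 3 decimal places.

59.685

eq1: (x − 46.536)² + (y − 2.519)² = 63.7676179383²
eq2: (x + 11.522)² + (y + 47.276)² = 24.2685357362²
eq3: (x − 45.228)² + (y − 32.024)² = 79.3233243774²
eq2−eq3, eq2−eq1 (x²,y² cancel):
  113.500·x + 158.600·y = -4999.896064
  116.116·x + 99.590·y = -3673.179274
det = 113.500·99.590 − 158.600·116.116 = -7112.532600
x = (-4999.896064·99.590 − 158.600·-3673.179274) / -7112.532600 = -11.898235
y = (113.500·-3673.179274 − -4999.896064·116.116) / -7112.532600 = -23.010381
|P − Q| = √((-11.898235 − -34.708)² + (-23.010381 − 32.144)²) = 59.684932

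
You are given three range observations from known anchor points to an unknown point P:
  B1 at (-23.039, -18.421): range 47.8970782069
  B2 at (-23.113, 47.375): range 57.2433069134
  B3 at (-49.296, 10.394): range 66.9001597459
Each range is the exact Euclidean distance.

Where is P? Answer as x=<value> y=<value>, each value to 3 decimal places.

x=17.521 y=7.055

eq1: (x + 23.039)² + (y + 18.421)² = 47.8970782069²
eq2: (x + 23.113)² + (y − 47.375)² = 57.2433069134²
eq3: (x + 49.296)² + (y − 10.394)² = 66.9001597459²
eq2−eq1, eq2−eq3 (x²,y² cancel):
  0.148·x − 131.592·y = -925.806546
  -52.366·x − 73.962·y = -1439.305730
det = 0.148·-73.962 − -131.592·-52.366 = -6901.893048
x = (-925.806546·-73.962 − -131.592·-1439.305730) / -6901.893048 = 17.520790
y = (0.148·-1439.305730 − -925.806546·-52.366) / -6901.893048 = 7.055137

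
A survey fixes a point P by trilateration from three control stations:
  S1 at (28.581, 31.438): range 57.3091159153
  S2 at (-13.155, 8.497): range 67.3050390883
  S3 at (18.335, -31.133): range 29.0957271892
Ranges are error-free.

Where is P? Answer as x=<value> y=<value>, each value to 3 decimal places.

x=46.290 y=-23.066

eq1: (x − 28.581)² + (y − 31.438)² = 57.3091159153²
eq2: (x + 13.155)² + (y − 8.497)² = 67.3050390883²
eq3: (x − 18.335)² + (y + 31.133)² = 29.0957271892²
eq1−eq3, eq1−eq2 (x²,y² cancel):
  -20.492·x − 125.142·y = 1937.987935
  -83.472·x − 45.882·y = -2805.601891
det = -20.492·-45.882 − -125.142·-83.472 = -9505.639080
x = (1937.987935·-45.882 − -125.142·-2805.601891) / -9505.639080 = 46.290143
y = (-20.492·-2805.601891 − 1937.987935·-83.472) / -9505.639080 = -23.066321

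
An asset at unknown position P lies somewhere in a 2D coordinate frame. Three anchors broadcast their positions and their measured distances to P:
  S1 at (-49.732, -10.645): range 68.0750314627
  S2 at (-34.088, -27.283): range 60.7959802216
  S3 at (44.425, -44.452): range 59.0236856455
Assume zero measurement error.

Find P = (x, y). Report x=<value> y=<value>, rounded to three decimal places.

x=15.949 y=7.248

eq1: (x + 49.732)² + (y + 10.645)² = 68.0750314627²
eq2: (x + 34.088)² + (y + 27.283)² = 60.7959802216²
eq3: (x − 44.425)² + (y + 44.452)² = 59.0236856455²
eq2−eq3, eq2−eq1 (x²,y² cancel):
  157.026·x − 34.338·y = 2255.562840
  -31.288·x + 33.276·y = -257.824682
det = 157.026·33.276 − -34.338·-31.288 = 4150.829832
x = (2255.562840·33.276 − -34.338·-257.824682) / 4150.829832 = 15.949323
y = (157.026·-257.824682 − 2255.562840·-31.288) / 4150.829832 = 7.248399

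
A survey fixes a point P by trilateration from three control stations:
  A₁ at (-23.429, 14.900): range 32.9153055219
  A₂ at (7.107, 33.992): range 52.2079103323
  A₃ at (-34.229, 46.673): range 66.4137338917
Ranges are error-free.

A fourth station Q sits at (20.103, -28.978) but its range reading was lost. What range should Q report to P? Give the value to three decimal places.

33.294

eq1: (x + 23.429)² + (y − 14.900)² = 32.9153055219²
eq2: (x − 7.107)² + (y − 33.992)² = 52.2079103323²
eq3: (x + 34.229)² + (y − 46.673)² = 66.4137338917²
eq2−eq3, eq2−eq1 (x²,y² cancel):
  -82.672·x + 25.362·y = 458.909709
  -61.072·x − 38.184·y = 1207.211092
det = -82.672·-38.184 − 25.362·-61.072 = 4705.655712
x = (458.909709·-38.184 − 25.362·1207.211092) / 4705.655712 = -10.230306
y = (-82.672·1207.211092 − 458.909709·-61.072) / 4705.655712 = -15.253139
|P − Q| = √((-10.230306 − 20.103)² + (-15.253139 − -28.978)²) = 33.293862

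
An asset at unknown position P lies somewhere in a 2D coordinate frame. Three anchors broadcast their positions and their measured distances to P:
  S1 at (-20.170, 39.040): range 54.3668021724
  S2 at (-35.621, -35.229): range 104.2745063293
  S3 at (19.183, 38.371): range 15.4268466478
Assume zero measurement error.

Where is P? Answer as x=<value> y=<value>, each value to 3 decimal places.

eq1: (x + 20.170)² + (y − 39.040)² = 54.3668021724²
eq2: (x + 35.621)² + (y + 35.229)² = 104.2745063293²
eq3: (x − 19.183)² + (y − 38.371)² = 15.4268466478²
eq1−eq3, eq1−eq2 (x²,y² cancel):
  78.706·x − 1.338·y = 2627.132211
  -30.902·x − 148.538·y = -7338.435910
det = 78.706·-148.538 − -1.338·-30.902 = -11732.178704
x = (2627.132211·-148.538 − -1.338·-7338.435910) / -11732.178704 = 34.098338
y = (78.706·-7338.435910 − 2627.132211·-30.902) / -11732.178704 = 42.310581

x=34.098 y=42.311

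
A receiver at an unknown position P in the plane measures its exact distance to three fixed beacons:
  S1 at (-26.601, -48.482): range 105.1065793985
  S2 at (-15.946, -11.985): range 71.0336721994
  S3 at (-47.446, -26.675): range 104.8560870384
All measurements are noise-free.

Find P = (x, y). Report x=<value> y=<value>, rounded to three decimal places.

x=37.472 y=34.837

eq1: (x + 26.601)² + (y + 48.482)² = 105.1065793985²
eq2: (x + 15.946)² + (y + 11.985)² = 71.0336721994²
eq3: (x + 47.446)² + (y + 26.675)² = 104.8560870384²
eq3−eq1, eq3−eq2 (x²,y² cancel):
  41.690·x − 43.614·y = 42.844940
  63.000·x + 29.380·y = 3384.253003
det = 41.690·29.380 − -43.614·63.000 = 3972.534200
x = (42.844940·29.380 − -43.614·3384.253003) / 3972.534200 = 37.472200
y = (41.690·3384.253003 − 42.844940·63.000) / 3972.534200 = 34.836774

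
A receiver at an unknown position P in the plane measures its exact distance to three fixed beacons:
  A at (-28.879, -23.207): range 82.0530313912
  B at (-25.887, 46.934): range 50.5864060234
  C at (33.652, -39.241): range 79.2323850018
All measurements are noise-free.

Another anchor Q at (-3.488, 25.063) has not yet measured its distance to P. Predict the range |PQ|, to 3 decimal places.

31.133

eq1: (x + 28.879)² + (y + 23.207)² = 82.0530313912²
eq2: (x + 25.887)² + (y − 46.934)² = 50.5864060234²
eq3: (x − 33.652)² + (y + 39.241)² = 79.2323850018²
eq3−eq1, eq3−eq2 (x²,y² cancel):
  -125.062·x + 32.068·y = -1754.680822
  -119.078·x + 172.350·y = 3919.410299
det = -125.062·172.350 − 32.068·-119.078 = -17735.842396
x = (-1754.680822·172.350 − 32.068·3919.410299) / -17735.842396 = 24.137951
y = (-125.062·3919.410299 − -1754.680822·-119.078) / -17735.842396 = 39.418098
|P − Q| = √((24.137951 − -3.488)² + (39.418098 − 25.063)²) = 31.132973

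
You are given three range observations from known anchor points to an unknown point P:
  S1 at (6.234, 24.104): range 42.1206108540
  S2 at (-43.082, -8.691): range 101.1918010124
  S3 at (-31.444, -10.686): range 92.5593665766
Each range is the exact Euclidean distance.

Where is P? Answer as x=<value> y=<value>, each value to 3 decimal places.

x=43.690 y=43.371

eq1: (x − 6.234)² + (y − 24.104)² = 42.1206108540²
eq2: (x + 43.082)² + (y + 8.691)² = 101.1918010124²
eq3: (x + 31.444)² + (y + 10.686)² = 92.5593665766²
eq2−eq3, eq2−eq1 (x²,y² cancel):
  23.276·x − 3.990·y = 843.867778
  98.632·x + 65.590·y = 7153.908100
det = 23.276·65.590 − -3.990·98.632 = 1920.214520
x = (843.867778·65.590 − -3.990·7153.908100) / 1920.214520 = 43.689588
y = (23.276·7153.908100 − 843.867778·98.632) / 1920.214520 = 43.371195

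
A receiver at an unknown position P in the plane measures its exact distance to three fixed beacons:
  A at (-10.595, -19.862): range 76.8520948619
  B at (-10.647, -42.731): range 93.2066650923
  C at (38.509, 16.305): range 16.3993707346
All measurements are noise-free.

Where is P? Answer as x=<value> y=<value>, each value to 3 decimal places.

eq1: (x + 10.595)² + (y + 19.862)² = 76.8520948619²
eq2: (x + 10.647)² + (y + 42.731)² = 93.2066650923²
eq3: (x − 38.509)² + (y − 16.305)² = 16.3993707346²
eq2−eq3, eq2−eq1 (x²,y² cancel):
  98.312·x + 118.072·y = 8228.042193
  0.104·x + 45.738·y = 1348.694032
det = 98.312·45.738 − 118.072·0.104 = 4484.314768
x = (8228.042193·45.738 − 118.072·1348.694032) / 4484.314768 = 48.411230
y = (98.312·1348.694032 − 8228.042193·0.104) / 4484.314768 = 29.377307

x=48.411 y=29.377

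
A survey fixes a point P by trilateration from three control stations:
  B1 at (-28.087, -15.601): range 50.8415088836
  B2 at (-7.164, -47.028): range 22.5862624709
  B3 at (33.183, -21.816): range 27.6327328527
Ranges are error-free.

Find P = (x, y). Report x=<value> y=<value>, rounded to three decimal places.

eq1: (x + 28.087)² + (y + 15.601)² = 50.8415088836²
eq2: (x + 7.164)² + (y + 47.028)² = 22.5862624709²
eq3: (x − 33.183)² + (y + 21.816)² = 27.6327328527²
eq1−eq3, eq1−eq2 (x²,y² cancel):
  122.540·x − 12.430·y = 2366.069676
  41.846·x − 62.854·y = 3305.404683
det = 122.540·-62.854 − -12.430·41.846 = -7181.983380
x = (2366.069676·-62.854 − -12.430·3305.404683) / -7181.983380 = 14.986217
y = (122.540·3305.404683 − 2366.069676·41.846) / -7181.983380 = -42.611313

x=14.986 y=-42.611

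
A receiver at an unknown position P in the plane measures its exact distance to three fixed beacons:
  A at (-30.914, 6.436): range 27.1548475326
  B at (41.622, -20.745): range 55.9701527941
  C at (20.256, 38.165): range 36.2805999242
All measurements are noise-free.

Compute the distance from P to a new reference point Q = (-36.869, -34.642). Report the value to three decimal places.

eq1: (x + 30.914)² + (y − 6.436)² = 27.1548475326²
eq2: (x − 41.622)² + (y + 20.745)² = 55.9701527941²
eq3: (x − 20.256)² + (y − 38.165)² = 36.2805999242²
eq3−eq1, eq3−eq2 (x²,y² cancel):
  -102.340·x − 63.458·y = -290.879083
  42.732·x − 117.820·y = -1520.502925
det = -102.340·-117.820 − -63.458·42.732 = 14769.386056
x = (-290.879083·-117.820 − -63.458·-1520.502925) / 14769.386056 = -4.212545
y = (-102.340·-1520.502925 − -290.879083·42.732) / 14769.386056 = 11.377461
|P − Q| = √((-4.212545 − -36.869)² + (11.377461 − -34.642)²) = 56.429025

56.429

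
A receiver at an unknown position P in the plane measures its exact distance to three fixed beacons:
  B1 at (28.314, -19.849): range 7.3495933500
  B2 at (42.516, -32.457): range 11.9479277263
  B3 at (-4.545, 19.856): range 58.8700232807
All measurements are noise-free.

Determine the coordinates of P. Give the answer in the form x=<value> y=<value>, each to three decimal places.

x=32.565 y=-25.845

eq1: (x − 28.314)² + (y + 19.849)² = 7.3495933500²
eq2: (x − 42.516)² + (y + 32.457)² = 11.9479277263²
eq3: (x + 4.545)² + (y − 19.856)² = 58.8700232807²
eq2−eq1, eq2−eq3 (x²,y² cancel):
  -28.404·x + 25.216·y = -1576.665253
  -94.122·x + 104.626·y = -5769.076008
det = -28.404·104.626 − 25.216·-94.122 = -598.416552
x = (-1576.665253·104.626 − 25.216·-5769.076008) / -598.416552 = 32.564537
y = (-28.404·-5769.076008 − -1576.665253·-94.122) / -598.416552 = -25.844786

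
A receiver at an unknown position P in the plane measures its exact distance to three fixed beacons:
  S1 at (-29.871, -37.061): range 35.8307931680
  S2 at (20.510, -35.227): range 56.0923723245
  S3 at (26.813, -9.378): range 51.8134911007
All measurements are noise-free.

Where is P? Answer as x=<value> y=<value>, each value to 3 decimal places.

x=-24.421 y=-1.647

eq1: (x + 29.871)² + (y + 37.061)² = 35.8307931680²
eq2: (x − 20.510)² + (y + 35.227)² = 56.0923723245²
eq3: (x − 26.813)² + (y + 9.378)² = 51.8134911007²
eq1−eq2, eq1−eq3 (x²,y² cancel):
  100.762·x + 3.668·y = -2466.701227
  113.368·x + 55.366·y = -2859.702630
det = 100.762·55.366 − 3.668·113.368 = 5162.955068
x = (-2466.701227·55.366 − 3.668·-2859.702630) / 5162.955068 = -24.420509
y = (100.762·-2859.702630 − -2466.701227·113.368) / 5162.955068 = -1.647191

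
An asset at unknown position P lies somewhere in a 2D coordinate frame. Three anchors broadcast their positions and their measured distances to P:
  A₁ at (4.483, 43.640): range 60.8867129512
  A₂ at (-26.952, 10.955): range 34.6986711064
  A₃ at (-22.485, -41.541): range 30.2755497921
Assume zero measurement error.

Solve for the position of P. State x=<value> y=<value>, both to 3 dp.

x=-5.610 y=-16.404

eq1: (x − 4.483)² + (y − 43.640)² = 60.8867129512²
eq2: (x + 26.952)² + (y − 10.955)² = 34.6986711064²
eq3: (x + 22.485)² + (y + 41.541)² = 30.2755497921²
eq3−eq2, eq3−eq1 (x²,y² cancel):
  -8.934·x + 104.992·y = -1672.196438
  53.936·x + 170.362·y = -3097.265916
det = -8.934·170.362 − 104.992·53.936 = -7184.862620
x = (-1672.196438·170.362 − 104.992·-3097.265916) / -7184.862620 = -5.610325
y = (-8.934·-3097.265916 − -1672.196438·53.936) / -7184.862620 = -16.404289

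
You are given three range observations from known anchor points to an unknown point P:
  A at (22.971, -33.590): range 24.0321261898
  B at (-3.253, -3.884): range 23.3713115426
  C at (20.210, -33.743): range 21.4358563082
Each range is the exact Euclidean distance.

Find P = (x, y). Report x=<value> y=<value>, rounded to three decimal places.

eq1: (x − 22.971)² + (y + 33.590)² = 24.0321261898²
eq2: (x + 3.253)² + (y + 3.884)² = 23.3713115426²
eq3: (x − 20.210)² + (y + 33.743)² = 21.4358563082²
eq3−eq1, eq3−eq2 (x²,y² cancel):
  5.522·x + 0.306·y = -9.126362
  -46.926·x + 59.718·y = -1608.088952
det = 5.522·59.718 − 0.306·-46.926 = 344.122152
x = (-9.126362·59.718 − 0.306·-1608.088952) / 344.122152 = -0.153820
y = (5.522·-1608.088952 − -9.126362·-46.926) / 344.122152 = -27.048915

x=-0.154 y=-27.049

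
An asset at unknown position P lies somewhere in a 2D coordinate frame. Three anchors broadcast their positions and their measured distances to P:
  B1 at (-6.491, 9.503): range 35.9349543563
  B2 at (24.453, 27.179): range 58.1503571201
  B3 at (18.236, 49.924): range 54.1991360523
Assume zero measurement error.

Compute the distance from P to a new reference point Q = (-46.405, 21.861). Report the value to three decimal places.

eq1: (x + 6.491)² + (y − 9.503)² = 35.9349543563²
eq2: (x − 24.453)² + (y − 27.179)² = 58.1503571201²
eq3: (x − 18.236)² + (y − 49.924)² = 54.1991360523²
eq1−eq3, eq1−eq2 (x²,y² cancel):
  49.454·x + 80.842·y = 1046.291978
  61.888·x + 35.352·y = -885.935929
det = 49.454·35.352 − 80.842·61.888 = -3254.851888
x = (1046.291978·35.352 − 80.842·-885.935929) / -3254.851888 = -33.368445
y = (49.454·-885.935929 − 1046.291978·61.888) / -3254.851888 = 33.355126
|P − Q| = √((-33.368445 − -46.405)² + (33.355126 − 21.861)²) = 17.380066

17.380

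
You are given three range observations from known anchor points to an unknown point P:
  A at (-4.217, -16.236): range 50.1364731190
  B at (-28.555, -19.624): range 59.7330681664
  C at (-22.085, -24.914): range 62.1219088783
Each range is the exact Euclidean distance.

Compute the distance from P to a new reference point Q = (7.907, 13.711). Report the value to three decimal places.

eq1: (x + 4.217)² + (y + 16.236)² = 50.1364731190²
eq2: (x + 28.555)² + (y + 19.624)² = 59.7330681664²
eq3: (x + 22.085)² + (y + 24.914)² = 62.1219088783²
eq3−eq1, eq3−eq2 (x²,y² cancel):
  35.736·x + 17.356·y = 518.401790
  -12.940·x + 10.580·y = 383.126910
det = 35.736·10.580 − 17.356·-12.940 = 602.673520
x = (518.401790·10.580 − 17.356·383.126910) / 602.673520 = -1.932820
y = (35.736·383.126910 − 518.401790·-12.940) / 602.673520 = 33.848413
|P − Q| = √((-1.932820 − 7.907)² + (33.848413 − 13.711)²) = 22.412887

22.413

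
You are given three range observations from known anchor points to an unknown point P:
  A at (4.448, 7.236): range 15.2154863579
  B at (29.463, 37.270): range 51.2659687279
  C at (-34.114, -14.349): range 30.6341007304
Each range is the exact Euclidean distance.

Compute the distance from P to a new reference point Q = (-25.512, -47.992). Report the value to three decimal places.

55.369

eq1: (x − 4.448)² + (y − 7.236)² = 15.2154863579²
eq2: (x − 29.463)² + (y − 37.270)² = 51.2659687279²
eq3: (x + 34.114)² + (y + 14.349)² = 30.6341007304²
eq3−eq2, eq3−eq1 (x²,y² cancel):
  127.154·x + 103.238·y = -802.288950
  77.124·x + 43.170·y = -590.577295
det = 127.154·43.170 − 103.238·77.124 = -2472.889332
x = (-802.288950·43.170 − 103.238·-590.577295) / -2472.889332 = -10.649569
y = (127.154·-590.577295 − -802.288950·77.124) / -2472.889332 = 5.345380
|P − Q| = √((-10.649569 − -25.512)² + (5.345380 − -47.992)²) = 55.369377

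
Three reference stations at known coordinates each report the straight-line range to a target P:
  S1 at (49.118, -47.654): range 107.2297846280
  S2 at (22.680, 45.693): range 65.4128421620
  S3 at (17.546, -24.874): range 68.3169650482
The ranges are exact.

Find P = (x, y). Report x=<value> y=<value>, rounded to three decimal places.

x=-36.230 y=17.260

eq1: (x − 49.118)² + (y + 47.654)² = 107.2297846280²
eq2: (x − 22.680)² + (y − 45.693)² = 65.4128421620²
eq3: (x − 17.546)² + (y + 24.874)² = 68.3169650482²
eq1−eq2, eq1−eq3 (x²,y² cancel):
  -52.876·x + 186.694·y = 5138.137801
  -63.144·x + 45.560·y = 3074.115350
det = -52.876·45.560 − 186.694·-63.144 = 9379.575376
x = (5138.137801·45.560 − 186.694·3074.115350) / 9379.575376 = -36.230354
y = (-52.876·3074.115350 − 5138.137801·-63.144) / 9379.575376 = 17.260446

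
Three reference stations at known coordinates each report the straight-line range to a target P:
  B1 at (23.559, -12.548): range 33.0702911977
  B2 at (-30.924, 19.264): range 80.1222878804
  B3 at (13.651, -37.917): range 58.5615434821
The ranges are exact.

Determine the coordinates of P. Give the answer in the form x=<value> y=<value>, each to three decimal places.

eq1: (x − 23.559)² + (y + 12.548)² = 33.0702911977²
eq2: (x + 30.924)² + (y − 19.264)² = 80.1222878804²
eq3: (x − 13.651)² + (y + 37.917)² = 58.5615434821²
eq3−eq1, eq3−eq2 (x²,y² cancel):
  19.816·x + 50.738·y = 1424.240310
  -89.150·x + 114.362·y = -3286.779858
det = 19.816·114.362 − 50.738·-89.150 = 6789.490092
x = (1424.240310·114.362 − 50.738·-3286.779858) / 6789.490092 = 48.552042
y = (19.816·-3286.779858 − 1424.240310·-89.150) / 6789.490092 = 9.108224

x=48.552 y=9.108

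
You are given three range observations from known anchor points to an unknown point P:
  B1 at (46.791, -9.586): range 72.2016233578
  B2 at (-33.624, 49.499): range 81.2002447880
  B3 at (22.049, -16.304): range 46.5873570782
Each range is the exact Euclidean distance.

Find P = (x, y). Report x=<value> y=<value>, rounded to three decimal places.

eq1: (x − 46.791)² + (y + 9.586)² = 72.2016233578²
eq2: (x + 33.624)² + (y − 49.499)² = 81.2002447880²
eq3: (x − 22.049)² + (y + 16.304)² = 46.5873570782²
eq1−eq2, eq1−eq3 (x²,y² cancel):
  -160.830·x + 118.170·y = -80.970038
  -49.484·x − 13.436·y = 1513.382316
det = -160.830·-13.436 − 118.170·-49.484 = 8008.436160
x = (-80.970038·-13.436 − 118.170·1513.382316) / 8008.436160 = -22.195154
y = (-160.830·1513.382316 − -80.970038·-49.484) / 8008.436160 = -30.892923

x=-22.195 y=-30.893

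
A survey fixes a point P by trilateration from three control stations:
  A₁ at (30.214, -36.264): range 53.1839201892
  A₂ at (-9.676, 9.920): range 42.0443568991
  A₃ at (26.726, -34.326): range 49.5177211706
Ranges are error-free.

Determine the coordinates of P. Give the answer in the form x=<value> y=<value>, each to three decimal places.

eq1: (x − 30.214)² + (y + 36.264)² = 53.1839201892²
eq2: (x + 9.676)² + (y − 9.920)² = 42.0443568991²
eq3: (x − 26.726)² + (y + 34.326)² = 49.5177211706²
eq1−eq3, eq1−eq2 (x²,y² cancel):
  -6.976·x + 3.876·y = 41.114517
  -79.780·x + 92.368·y = -975.130696
det = -6.976·92.368 − 3.876·-79.780 = -335.131888
x = (41.114517·92.368 − 3.876·-975.130696) / -335.131888 = -22.609822
y = (-6.976·-975.130696 − 41.114517·-79.780) / -335.131888 = -30.085552

x=-22.610 y=-30.086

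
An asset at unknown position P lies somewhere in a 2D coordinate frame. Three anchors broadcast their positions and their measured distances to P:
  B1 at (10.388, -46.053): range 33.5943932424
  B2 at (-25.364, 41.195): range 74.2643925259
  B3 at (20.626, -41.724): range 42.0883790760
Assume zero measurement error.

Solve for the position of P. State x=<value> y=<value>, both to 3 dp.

x=-20.530 y=-32.912

eq1: (x − 10.388)² + (y + 46.053)² = 33.5943932424²
eq2: (x + 25.364)² + (y − 41.195)² = 74.2643925259²
eq3: (x − 20.626)² + (y + 41.724)² = 42.0883790760²
eq2−eq3, eq2−eq1 (x²,y² cancel):
  91.980·x − 165.838·y = 3569.731875
  71.504·x − 174.496·y = 4275.045572
det = 91.980·-174.496 − -165.838·71.504 = -4192.061728
x = (3569.731875·-174.496 − -165.838·4275.045572) / -4192.061728 = -20.529534
y = (91.980·4275.045572 − 3569.731875·71.504) / -4192.061728 = -32.911868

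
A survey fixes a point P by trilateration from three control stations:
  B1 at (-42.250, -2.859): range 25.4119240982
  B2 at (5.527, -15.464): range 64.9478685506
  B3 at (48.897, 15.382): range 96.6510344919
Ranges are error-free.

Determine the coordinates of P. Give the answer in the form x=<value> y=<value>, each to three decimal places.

x=-47.527 y=21.999

eq1: (x + 42.250)² + (y + 2.859)² = 25.4119240982²
eq2: (x − 5.527)² + (y + 15.464)² = 64.9478685506²
eq3: (x − 48.897)² + (y − 15.382)² = 96.6510344919²
eq2−eq3, eq2−eq1 (x²,y² cancel):
  86.740·x + 61.692·y = -2765.357331
  -95.554·x + 25.210·y = 5096.013099
det = 86.740·25.210 − 61.692·-95.554 = 8081.632768
x = (-2765.357331·25.210 − 61.692·5096.013099) / 8081.632768 = -47.527265
y = (86.740·5096.013099 − -2765.357331·-95.554) / 8081.632768 = 21.998924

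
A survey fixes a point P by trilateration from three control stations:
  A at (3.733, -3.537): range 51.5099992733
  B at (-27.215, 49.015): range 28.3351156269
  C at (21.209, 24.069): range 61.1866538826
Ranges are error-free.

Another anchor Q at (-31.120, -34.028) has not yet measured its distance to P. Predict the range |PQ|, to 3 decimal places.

58.420

eq1: (x − 3.733)² + (y + 3.537)² = 51.5099992733²
eq2: (x + 27.215)² + (y − 49.015)² = 28.3351156269²
eq3: (x − 21.209)² + (y − 24.069)² = 61.1866538826²
eq3−eq1, eq3−eq2 (x²,y² cancel):
  -34.952·x − 55.212·y = 87.833804
  -96.848·x + 49.892·y = 5054.915844
det = -34.952·49.892 − -55.212·-96.848 = -7090.996960
x = (87.833804·49.892 − -55.212·5054.915844) / -7090.996960 = -39.976638
y = (-34.952·5054.915844 − 87.833804·-96.848) / -7090.996960 = 23.716396
|P − Q| = √((-39.976638 − -31.120)² + (23.716396 − -34.028)²) = 58.419648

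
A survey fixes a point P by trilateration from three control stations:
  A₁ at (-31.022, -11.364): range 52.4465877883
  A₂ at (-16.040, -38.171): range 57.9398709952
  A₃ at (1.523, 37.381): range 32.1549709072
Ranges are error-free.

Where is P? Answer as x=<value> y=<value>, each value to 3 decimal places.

eq1: (x + 31.022)² + (y + 11.364)² = 52.4465877883²
eq2: (x + 16.040)² + (y + 38.171)² = 57.9398709952²
eq3: (x − 1.523)² + (y − 37.381)² = 32.1549709072²
eq3−eq2, eq3−eq1 (x²,y² cancel):
  -35.126·x − 151.104·y = -2008.438346
  -65.090·x − 97.490·y = -2024.856127
det = -35.126·-97.490 − -151.104·-65.090 = -6410.925620
x = (-2008.438346·-97.490 − -151.104·-2024.856127) / -6410.925620 = 17.183354
y = (-35.126·-2024.856127 − -2008.438346·-65.090) / -6410.925620 = 9.297278

x=17.183 y=9.297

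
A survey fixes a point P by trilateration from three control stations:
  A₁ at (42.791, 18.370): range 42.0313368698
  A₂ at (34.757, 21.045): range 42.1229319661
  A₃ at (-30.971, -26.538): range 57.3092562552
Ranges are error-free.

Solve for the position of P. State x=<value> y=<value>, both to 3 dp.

x=25.982 y=-20.154

eq1: (x − 42.791)² + (y − 18.370)² = 42.0313368698²
eq2: (x − 34.757)² + (y − 21.045)² = 42.1229319661²
eq3: (x + 30.971)² + (y + 26.538)² = 57.3092562552²
eq2−eq3, eq2−eq1 (x²,y² cancel):
  -131.456·x − 95.166·y = -1497.482244
  16.068·x − 5.350·y = 525.293625
det = -131.456·-5.350 − -95.166·16.068 = 2232.416888
x = (-1497.482244·-5.350 − -95.166·525.293625) / 2232.416888 = 25.981538
y = (-131.456·525.293625 − -1497.482244·16.068) / 2232.416888 = -20.153697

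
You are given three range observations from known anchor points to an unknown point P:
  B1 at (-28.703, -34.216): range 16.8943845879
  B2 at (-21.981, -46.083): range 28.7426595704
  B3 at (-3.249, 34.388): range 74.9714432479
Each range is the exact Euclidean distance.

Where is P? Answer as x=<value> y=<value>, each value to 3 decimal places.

x=-44.496 y=-28.217

eq1: (x + 28.703)² + (y + 34.216)² = 16.8943845879²
eq2: (x + 21.981)² + (y + 46.083)² = 28.7426595704²
eq3: (x + 3.249)² + (y − 34.388)² = 74.9714432479²
eq2−eq3, eq2−eq1 (x²,y² cancel):
  37.464·x + 160.942·y = -6208.293528
  -13.444·x + 23.734·y = -71.490136
det = 37.464·23.734 − 160.942·-13.444 = 3052.874824
x = (-6208.293528·23.734 − 160.942·-71.490136) / 3052.874824 = -44.496378
y = (37.464·-71.490136 − -6208.293528·-13.444) / 3052.874824 = -28.216881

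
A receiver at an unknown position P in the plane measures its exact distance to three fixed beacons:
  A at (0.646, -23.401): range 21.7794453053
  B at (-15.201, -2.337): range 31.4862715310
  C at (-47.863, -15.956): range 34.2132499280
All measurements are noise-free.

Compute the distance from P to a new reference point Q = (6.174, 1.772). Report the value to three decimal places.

eq1: (x − 0.646)² + (y + 23.401)² = 21.7794453053²
eq2: (x + 15.201)² + (y + 2.337)² = 31.4862715310²
eq3: (x + 47.863)² + (y + 15.956)² = 34.2132499280²
eq1−eq2, eq1−eq3 (x²,y² cancel):
  -31.694·x + 42.128·y = -828.533204
  -97.018·x + 14.890·y = 1301.234355
det = -31.694·14.890 − 42.128·-97.018 = 3615.250644
x = (-828.533204·14.890 − 42.128·1301.234355) / 3615.250644 = -18.575548
y = (-31.694·1301.234355 − -828.533204·-97.018) / 3615.250644 = -33.641915
|P − Q| = √((-18.575548 − 6.174)² + (-33.641915 − 1.772)²) = 43.205156

43.205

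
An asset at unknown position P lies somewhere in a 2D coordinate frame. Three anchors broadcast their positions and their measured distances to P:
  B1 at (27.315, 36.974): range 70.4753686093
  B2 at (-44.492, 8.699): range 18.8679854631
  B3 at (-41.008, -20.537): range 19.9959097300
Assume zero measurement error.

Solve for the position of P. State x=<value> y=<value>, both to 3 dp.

x=-30.253 y=-3.680

eq1: (x − 27.315)² + (y − 36.974)² = 70.4753686093²
eq2: (x + 44.492)² + (y − 8.699)² = 18.8679854631²
eq3: (x + 41.008)² + (y + 20.537)² = 19.9959097300²
eq1−eq3, eq1−eq2 (x²,y² cancel):
  -136.646·x − 115.022·y = 4557.179707
  -143.614·x − 56.550·y = 4552.801469
det = -136.646·-56.550 − -115.022·-143.614 = -8791.438208
x = (4557.179707·-56.550 − -115.022·4552.801469) / -8791.438208 = -30.252595
y = (-136.646·4552.801469 − 4557.179707·-143.614) / -8791.438208 = -3.680023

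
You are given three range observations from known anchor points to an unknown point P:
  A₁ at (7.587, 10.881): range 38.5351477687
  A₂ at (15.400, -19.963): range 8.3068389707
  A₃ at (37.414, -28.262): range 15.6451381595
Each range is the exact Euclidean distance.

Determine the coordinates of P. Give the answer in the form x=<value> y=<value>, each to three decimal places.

eq1: (x − 7.587)² + (y − 10.881)² = 38.5351477687²
eq2: (x − 15.400)² + (y + 19.963)² = 8.3068389707²
eq3: (x − 37.414)² + (y + 28.262)² = 15.6451381595²
eq3−eq2, eq3−eq1 (x²,y² cancel):
  -44.028·x + 16.598·y = -1387.099897
  -59.654·x + 78.286·y = -3262.776576
det = -44.028·78.286 − 16.598·-59.654 = -2456.638916
x = (-1387.099897·78.286 − 16.598·-3262.776576) / -2456.638916 = 22.158298
y = (-44.028·-3262.776576 − -1387.099897·-59.654) / -2456.638916 = -24.793009

x=22.158 y=-24.793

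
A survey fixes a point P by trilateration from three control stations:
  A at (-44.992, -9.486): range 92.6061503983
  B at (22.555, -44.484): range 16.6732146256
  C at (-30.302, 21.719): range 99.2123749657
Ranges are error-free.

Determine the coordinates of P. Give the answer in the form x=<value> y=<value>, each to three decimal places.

eq1: (x + 44.992)² + (y + 9.486)² = 92.6061503983²
eq2: (x − 22.555)² + (y + 44.484)² = 16.6732146256²
eq3: (x + 30.302)² + (y − 21.719)² = 99.2123749657²
eq2−eq3, eq2−eq1 (x²,y² cancel):
  -105.714·x + 132.406·y = -10662.727376
  -135.094·x + 69.996·y = -8671.193027
det = -105.714·69.996 − 132.406·-135.094 = 10487.699020
x = (-10662.727376·69.996 − 132.406·-8671.193027) / 10487.699020 = 38.308662
y = (-105.714·-8671.193027 − -10662.727376·-135.094) / 10487.699020 = -49.944606

x=38.309 y=-49.945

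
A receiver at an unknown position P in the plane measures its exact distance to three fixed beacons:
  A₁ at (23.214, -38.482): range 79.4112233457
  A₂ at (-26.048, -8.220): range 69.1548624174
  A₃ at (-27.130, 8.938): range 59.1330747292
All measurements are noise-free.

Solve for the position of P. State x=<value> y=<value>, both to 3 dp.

x=22.604 y=40.927

eq1: (x − 23.214)² + (y + 38.482)² = 79.4112233457²
eq2: (x + 26.048)² + (y + 8.220)² = 69.1548624174²
eq3: (x + 27.130)² + (y − 8.938)² = 59.1330747292²
eq2−eq3, eq2−eq1 (x²,y² cancel):
  -2.164·x + 34.316·y = 1355.532509
  98.524·x − 60.524·y = -250.059981
det = -2.164·-60.524 − 34.316·98.524 = -3249.975648
x = (1355.532509·-60.524 − 34.316·-250.059981) / -3249.975648 = 22.603613
y = (-2.164·-250.059981 − 1355.532509·98.524) / -3249.975648 = 40.926877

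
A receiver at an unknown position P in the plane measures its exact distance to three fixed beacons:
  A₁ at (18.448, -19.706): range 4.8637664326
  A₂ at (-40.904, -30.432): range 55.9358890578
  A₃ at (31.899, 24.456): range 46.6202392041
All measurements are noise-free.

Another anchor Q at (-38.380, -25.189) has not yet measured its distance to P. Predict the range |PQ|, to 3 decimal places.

eq1: (x − 18.448)² + (y + 19.706)² = 4.8637664326²
eq2: (x + 40.904)² + (y + 30.432)² = 55.9358890578²
eq3: (x − 31.899)² + (y − 24.456)² = 46.6202392041²
eq1−eq2, eq1−eq3 (x²,y² cancel):
  -118.704·x − 21.452·y = -1234.578761
  26.902·x + 88.324·y = -1262.803483
det = -118.704·88.324 − -21.452·26.902 = -9907.310392
x = (-1234.578761·88.324 − -21.452·-1262.803483) / -9907.310392 = 13.740621
y = (-118.704·-1262.803483 − -1234.578761·26.902) / -9907.310392 = -18.482560
|P − Q| = √((13.740621 − -38.380)² + (-18.482560 − -25.189)²) = 52.550313

52.550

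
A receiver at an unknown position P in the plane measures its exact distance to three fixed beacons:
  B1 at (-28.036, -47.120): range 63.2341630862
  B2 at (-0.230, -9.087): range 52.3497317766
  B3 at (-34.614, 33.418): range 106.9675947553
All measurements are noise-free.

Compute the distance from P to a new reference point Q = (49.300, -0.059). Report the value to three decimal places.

eq1: (x + 28.036)² + (y + 47.120)² = 63.2341630862²
eq2: (x + 0.230)² + (y + 9.087)² = 52.3497317766²
eq3: (x + 34.614)² + (y − 33.418)² = 106.9675947553²
eq3−eq1, eq3−eq2 (x²,y² cancel):
  13.156·x − 161.076·y = 8134.926923
  68.768·x − 85.010·y = 6469.306660
det = 13.156·-85.010 − -161.076·68.768 = 9958.482808
x = (8134.926923·-85.010 − -161.076·6469.306660) / 9958.482808 = 35.196115
y = (13.156·6469.306660 − 8134.926923·68.768) / 9958.482808 = -47.628988
|P − Q| = √((35.196115 − 49.300)² + (-47.628988 − -0.059)²) = 49.616765

49.617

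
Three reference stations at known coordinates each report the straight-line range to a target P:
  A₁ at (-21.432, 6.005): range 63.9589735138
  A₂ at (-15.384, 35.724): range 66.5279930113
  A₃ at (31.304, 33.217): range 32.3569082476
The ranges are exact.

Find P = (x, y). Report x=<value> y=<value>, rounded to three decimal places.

x=42.449 y=2.840

eq1: (x + 21.432)² + (y − 6.005)² = 63.9589735138²
eq2: (x + 15.384)² + (y − 35.724)² = 66.5279930113²
eq3: (x − 31.304)² + (y − 33.217)² = 32.3569082476²
eq2−eq1, eq2−eq3 (x²,y² cancel):
  -12.096·x − 59.438·y = -682.257422
  93.376·x − 5.014·y = 3949.442216
det = -12.096·-5.014 − -59.438·93.376 = 5610.732032
x = (-682.257422·-5.014 − -59.438·3949.442216) / 5610.732032 = 42.448612
y = (-12.096·3949.442216 − -682.257422·93.376) / 5610.732032 = 2.839917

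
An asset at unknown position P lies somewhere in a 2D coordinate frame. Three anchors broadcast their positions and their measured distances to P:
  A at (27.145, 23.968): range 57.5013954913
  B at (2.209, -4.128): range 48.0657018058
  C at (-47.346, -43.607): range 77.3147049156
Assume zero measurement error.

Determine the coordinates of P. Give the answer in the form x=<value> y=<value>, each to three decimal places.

x=-29.834 y=31.698

eq1: (x − 27.145)² + (y − 23.968)² = 57.5013954913²
eq2: (x − 2.209)² + (y + 4.128)² = 48.0657018058²
eq3: (x + 47.346)² + (y + 43.607)² = 77.3147049156²
eq1−eq2, eq1−eq3 (x²,y² cancel):
  -49.872·x − 56.192·y = -293.297191
  -148.982·x − 135.150·y = 160.745003
det = -49.872·-135.150 − -56.192·-148.982 = -1631.395744
x = (-293.297191·-135.150 − -56.192·160.745003) / -1631.395744 = -29.834391
y = (-49.872·160.745003 − -293.297191·-148.982) / -1631.395744 = 31.698426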